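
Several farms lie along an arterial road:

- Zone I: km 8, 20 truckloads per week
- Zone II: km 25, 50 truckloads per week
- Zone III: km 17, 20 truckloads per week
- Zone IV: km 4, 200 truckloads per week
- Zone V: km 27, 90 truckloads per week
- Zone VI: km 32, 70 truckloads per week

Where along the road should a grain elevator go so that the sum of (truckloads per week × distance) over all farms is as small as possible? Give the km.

For a sum of weighted absolute distances on a line, the optimum is the weighted median (not the mean). Total weight W = 450; half-weight = 225.
Sort by position and accumulate weight:
  km 4 (Zone IV, w=200) → cum 200
  km 8 (Zone I, w=20) → cum 220
  km 17 (Zone III, w=20) → cum 240  ≥ 225 → median here
  km 25 (Zone II, w=50) → cum 290
  km 27 (Zone V, w=90) → cum 380
  km 32 (Zone VI, w=70) → cum 450
Optimal location: km 17.

x = 17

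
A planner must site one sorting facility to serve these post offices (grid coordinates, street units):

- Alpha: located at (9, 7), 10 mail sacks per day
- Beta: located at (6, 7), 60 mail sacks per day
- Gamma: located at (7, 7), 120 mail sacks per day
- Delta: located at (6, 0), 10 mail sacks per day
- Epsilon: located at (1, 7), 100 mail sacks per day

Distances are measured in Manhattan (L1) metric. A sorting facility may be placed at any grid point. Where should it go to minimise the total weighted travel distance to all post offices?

(6, 7)

Manhattan distance separates: Σwᵢ(|x−xᵢ|+|y−yᵢ|) = Σwᵢ|x−xᵢ| + Σwᵢ|y−yᵢ|, so x and y are optimised independently as 1-D weighted medians.
Total weight W = 300; half = 150.
x-coordinate, sorted with cumulative weight:
  x=1 (Epsilon, w=100) cum 100
  x=6 (Beta, w=60) cum 160  ← median
  x=6 (Delta, w=10) cum 170
  x=7 (Gamma, w=120) cum 290
  x=9 (Alpha, w=10) cum 300
⇒ x* = 6
y-coordinate, sorted with cumulative weight:
  y=0 (Delta, w=10) cum 10
  y=7 (Alpha, w=10) cum 20
  y=7 (Beta, w=60) cum 80
  y=7 (Gamma, w=120) cum 200  ← median
  y=7 (Epsilon, w=100) cum 300
⇒ y* = 7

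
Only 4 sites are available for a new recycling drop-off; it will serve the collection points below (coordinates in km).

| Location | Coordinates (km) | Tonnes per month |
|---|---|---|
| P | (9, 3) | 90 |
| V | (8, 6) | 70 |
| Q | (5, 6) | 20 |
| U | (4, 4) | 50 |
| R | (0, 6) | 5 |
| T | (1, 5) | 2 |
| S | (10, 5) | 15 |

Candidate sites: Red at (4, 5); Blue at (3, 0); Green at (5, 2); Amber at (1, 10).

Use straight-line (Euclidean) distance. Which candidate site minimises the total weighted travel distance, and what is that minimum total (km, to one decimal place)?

Total weighted distance at each candidate:
  Red (4, 5): total = 968.2
  Blue (3, 0): total = 1656.4
  Green (5, 2): total = 1042.4
  Amber (1, 10): total = 2154.7
Minimum is at Red with total 968.2 km.

Red, total 968.2 km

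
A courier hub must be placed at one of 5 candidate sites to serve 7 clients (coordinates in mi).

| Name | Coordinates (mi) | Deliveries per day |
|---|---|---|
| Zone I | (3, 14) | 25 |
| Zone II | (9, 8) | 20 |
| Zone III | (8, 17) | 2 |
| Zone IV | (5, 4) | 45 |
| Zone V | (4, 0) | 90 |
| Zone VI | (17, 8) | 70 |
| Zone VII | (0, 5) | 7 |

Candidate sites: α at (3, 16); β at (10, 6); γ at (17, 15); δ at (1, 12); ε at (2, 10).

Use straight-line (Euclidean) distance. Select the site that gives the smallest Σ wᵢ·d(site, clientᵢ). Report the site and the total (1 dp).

β, total 1918.8 mi

Total weighted distance at each candidate:
  α (3, 16): total = 3459.0
  β (10, 6): total = 1918.8
  γ (17, 15): total = 3729.0
  δ (1, 12): total = 2986.5
  ε (2, 10): total = 2583.8
Minimum is at β with total 1918.8 mi.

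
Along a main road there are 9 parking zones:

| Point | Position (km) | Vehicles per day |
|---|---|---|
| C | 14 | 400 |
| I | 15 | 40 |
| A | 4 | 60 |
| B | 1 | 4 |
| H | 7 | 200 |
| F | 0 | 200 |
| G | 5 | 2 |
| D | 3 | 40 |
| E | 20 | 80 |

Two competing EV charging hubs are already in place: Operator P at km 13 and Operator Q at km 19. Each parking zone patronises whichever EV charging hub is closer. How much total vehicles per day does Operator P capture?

The indifferent point is the midpoint (13+19)/2 = 16; parking zones left of it (closer to Operator P at 13) go to Operator P, those right go to Operator Q.
  F at 0 (w=200) → Operator P
  B at 1 (w=4) → Operator P
  D at 3 (w=40) → Operator P
  A at 4 (w=60) → Operator P
  G at 5 (w=2) → Operator P
  H at 7 (w=200) → Operator P
  C at 14 (w=400) → Operator P
  I at 15 (w=40) → Operator P
  E at 20 (w=80) → Operator Q
Operator P captures 946; Operator Q captures 80.

946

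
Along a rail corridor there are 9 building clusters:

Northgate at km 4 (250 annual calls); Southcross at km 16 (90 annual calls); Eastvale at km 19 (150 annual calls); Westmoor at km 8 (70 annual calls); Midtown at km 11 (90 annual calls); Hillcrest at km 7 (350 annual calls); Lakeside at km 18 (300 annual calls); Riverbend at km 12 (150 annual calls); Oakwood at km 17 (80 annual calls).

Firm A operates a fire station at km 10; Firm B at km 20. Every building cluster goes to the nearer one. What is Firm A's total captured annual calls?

The indifferent point is the midpoint (10+20)/2 = 15; building clusters left of it (closer to Firm A at 10) go to Firm A, those right go to Firm B.
  Northgate at 4 (w=250) → Firm A
  Hillcrest at 7 (w=350) → Firm A
  Westmoor at 8 (w=70) → Firm A
  Midtown at 11 (w=90) → Firm A
  Riverbend at 12 (w=150) → Firm A
  Southcross at 16 (w=90) → Firm B
  Oakwood at 17 (w=80) → Firm B
  Lakeside at 18 (w=300) → Firm B
  Eastvale at 19 (w=150) → Firm B
Firm A captures 910; Firm B captures 620.

910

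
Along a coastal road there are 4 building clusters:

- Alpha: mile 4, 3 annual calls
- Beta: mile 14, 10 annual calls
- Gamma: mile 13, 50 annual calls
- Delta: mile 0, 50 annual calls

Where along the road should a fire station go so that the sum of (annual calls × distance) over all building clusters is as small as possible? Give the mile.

x = 13

For a sum of weighted absolute distances on a line, the optimum is the weighted median (not the mean). Total weight W = 113; half-weight = 56.5.
Sort by position and accumulate weight:
  mile 0 (Delta, w=50) → cum 50
  mile 4 (Alpha, w=3) → cum 53
  mile 13 (Gamma, w=50) → cum 103  ≥ 56.5 → median here
  mile 14 (Beta, w=10) → cum 113
Optimal location: mile 13.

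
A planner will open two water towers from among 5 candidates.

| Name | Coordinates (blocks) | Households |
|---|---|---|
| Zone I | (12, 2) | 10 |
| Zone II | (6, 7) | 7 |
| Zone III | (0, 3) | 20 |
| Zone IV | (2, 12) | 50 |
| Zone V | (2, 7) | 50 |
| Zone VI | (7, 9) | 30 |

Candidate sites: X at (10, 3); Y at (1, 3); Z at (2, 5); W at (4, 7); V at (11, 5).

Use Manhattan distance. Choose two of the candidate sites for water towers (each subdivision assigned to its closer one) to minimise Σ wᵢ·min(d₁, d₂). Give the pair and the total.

Evaluate every pair (each demand assigned to the nearer of the two):
  {Y, W}: total = 754
  {X, W}: total = 804
  {W, V}: total = 814
  {Z, W}: total = 824
  {Z, V}: total = 852
  {X, Z}: total = 872
  {Y, Z}: total = 902
  {Y, V}: total = 1099
  {X, Y}: total = 1126
  {X, V}: total = 1869
Best pair: {Y, W} with total 754.

{Y, W}, total 754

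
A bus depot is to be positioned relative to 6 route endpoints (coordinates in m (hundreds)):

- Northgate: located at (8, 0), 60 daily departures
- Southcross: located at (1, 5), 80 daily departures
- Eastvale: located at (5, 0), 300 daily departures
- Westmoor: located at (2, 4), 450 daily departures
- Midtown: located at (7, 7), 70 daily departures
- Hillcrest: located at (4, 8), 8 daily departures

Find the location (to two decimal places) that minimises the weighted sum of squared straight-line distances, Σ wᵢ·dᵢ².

The minimiser of Σwᵢ‖p−pᵢ‖² is the weighted centroid p* = (Σwᵢpᵢ)/(Σwᵢ).
Σwᵢ = 968.
Σwᵢxᵢ = 60·8 + 80·1 + 300·5 + 450·2 + 70·7 + 8·4 = 3482.
Σwᵢyᵢ = 60·0 + 80·5 + 300·0 + 450·4 + 70·7 + 8·8 = 2754.
x* = 3482/968 = 3.60, y* = 2754/968 = 2.85.

(3.60, 2.85)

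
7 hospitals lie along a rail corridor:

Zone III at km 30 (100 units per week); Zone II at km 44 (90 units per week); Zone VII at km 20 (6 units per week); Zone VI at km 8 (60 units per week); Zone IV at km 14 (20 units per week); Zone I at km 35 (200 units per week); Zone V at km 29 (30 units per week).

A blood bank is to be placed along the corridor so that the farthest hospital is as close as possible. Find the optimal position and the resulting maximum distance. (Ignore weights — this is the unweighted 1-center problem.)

location 26, max distance 18

The 1-center on a line is the midpoint of the two extreme points: leftmost at 8, rightmost at 44.
Optimal location = (8 + 44)/2 = 26; maximum distance = (44 − 8)/2 = 18.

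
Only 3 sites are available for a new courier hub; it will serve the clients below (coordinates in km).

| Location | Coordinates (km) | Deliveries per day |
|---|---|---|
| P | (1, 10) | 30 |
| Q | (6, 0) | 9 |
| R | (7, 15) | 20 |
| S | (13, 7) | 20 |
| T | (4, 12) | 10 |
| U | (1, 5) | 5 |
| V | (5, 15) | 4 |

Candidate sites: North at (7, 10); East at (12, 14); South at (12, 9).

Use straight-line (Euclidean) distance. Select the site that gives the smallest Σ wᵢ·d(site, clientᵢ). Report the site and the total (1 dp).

North, total 601.3 km

Total weighted distance at each candidate:
  North (7, 10): total = 601.3
  East (12, 14): total = 913.4
  South (12, 9): total = 810.5
Minimum is at North with total 601.3 km.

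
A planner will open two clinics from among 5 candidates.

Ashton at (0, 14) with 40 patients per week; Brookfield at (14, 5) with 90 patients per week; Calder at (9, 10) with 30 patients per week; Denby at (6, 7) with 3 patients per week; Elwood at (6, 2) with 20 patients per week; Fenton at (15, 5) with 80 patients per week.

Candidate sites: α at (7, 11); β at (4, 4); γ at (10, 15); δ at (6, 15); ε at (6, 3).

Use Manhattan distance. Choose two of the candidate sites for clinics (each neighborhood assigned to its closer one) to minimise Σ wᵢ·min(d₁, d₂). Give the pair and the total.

Evaluate every pair (each demand assigned to the nearer of the two):
  {α, ε}: total = 2302
  {δ, ε}: total = 2332
  {γ, ε}: total = 2432
  {α, β}: total = 2535
  {β, δ}: total = 2565
  {β, γ}: total = 2665
  {β, ε}: total = 2672
  {α, δ}: total = 2875
  {α, γ}: total = 2995
  {γ, δ}: total = 3204
Best pair: {α, ε} with total 2302.

{α, ε}, total 2302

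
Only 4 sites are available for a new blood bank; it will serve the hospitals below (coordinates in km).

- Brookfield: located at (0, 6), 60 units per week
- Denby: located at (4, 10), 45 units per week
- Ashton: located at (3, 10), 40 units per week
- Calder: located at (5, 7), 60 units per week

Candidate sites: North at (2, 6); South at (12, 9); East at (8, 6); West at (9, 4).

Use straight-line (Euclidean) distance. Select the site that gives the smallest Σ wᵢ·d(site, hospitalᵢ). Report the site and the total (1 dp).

Total weighted distance at each candidate:
  North (2, 6): total = 675.9
  South (12, 9): total = 1904.0
  East (8, 6): total = 1180.4
  West (9, 4): total = 1544.0
Minimum is at North with total 675.9 km.

North, total 675.9 km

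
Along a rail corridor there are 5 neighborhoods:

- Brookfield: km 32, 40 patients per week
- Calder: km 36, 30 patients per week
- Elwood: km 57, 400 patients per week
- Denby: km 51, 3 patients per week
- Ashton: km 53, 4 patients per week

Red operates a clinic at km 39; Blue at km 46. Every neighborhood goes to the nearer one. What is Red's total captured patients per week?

70

The indifferent point is the midpoint (39+46)/2 = 42.5; neighborhoods left of it (closer to Red at 39) go to Red, those right go to Blue.
  Brookfield at 32 (w=40) → Red
  Calder at 36 (w=30) → Red
  Denby at 51 (w=3) → Blue
  Ashton at 53 (w=4) → Blue
  Elwood at 57 (w=400) → Blue
Red captures 70; Blue captures 407.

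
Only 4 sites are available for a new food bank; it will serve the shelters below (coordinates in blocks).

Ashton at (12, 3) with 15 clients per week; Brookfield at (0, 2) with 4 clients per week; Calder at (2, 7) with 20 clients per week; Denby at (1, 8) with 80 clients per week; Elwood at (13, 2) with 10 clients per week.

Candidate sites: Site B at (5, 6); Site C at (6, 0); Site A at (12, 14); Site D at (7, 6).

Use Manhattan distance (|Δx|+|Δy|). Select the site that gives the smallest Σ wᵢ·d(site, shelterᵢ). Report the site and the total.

Total weighted distance at each candidate:
  Site B (5, 6): total = 866
  Site C (6, 0): total = 1517
  Site A (12, 14): total = 2091
  Site D (7, 6): total = 1024
Minimum is at Site B with total 866 blocks.

Site B, total 866 blocks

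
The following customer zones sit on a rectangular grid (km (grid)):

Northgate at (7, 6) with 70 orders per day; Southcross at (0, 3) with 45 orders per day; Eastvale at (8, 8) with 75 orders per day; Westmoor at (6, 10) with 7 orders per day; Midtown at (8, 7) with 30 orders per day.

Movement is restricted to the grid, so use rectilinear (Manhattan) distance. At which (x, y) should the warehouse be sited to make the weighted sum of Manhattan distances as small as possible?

(7, 6)

Manhattan distance separates: Σwᵢ(|x−xᵢ|+|y−yᵢ|) = Σwᵢ|x−xᵢ| + Σwᵢ|y−yᵢ|, so x and y are optimised independently as 1-D weighted medians.
Total weight W = 227; half = 113.5.
x-coordinate, sorted with cumulative weight:
  x=0 (Southcross, w=45) cum 45
  x=6 (Westmoor, w=7) cum 52
  x=7 (Northgate, w=70) cum 122  ← median
  x=8 (Eastvale, w=75) cum 197
  x=8 (Midtown, w=30) cum 227
⇒ x* = 7
y-coordinate, sorted with cumulative weight:
  y=3 (Southcross, w=45) cum 45
  y=6 (Northgate, w=70) cum 115  ← median
  y=7 (Midtown, w=30) cum 145
  y=8 (Eastvale, w=75) cum 220
  y=10 (Westmoor, w=7) cum 227
⇒ y* = 6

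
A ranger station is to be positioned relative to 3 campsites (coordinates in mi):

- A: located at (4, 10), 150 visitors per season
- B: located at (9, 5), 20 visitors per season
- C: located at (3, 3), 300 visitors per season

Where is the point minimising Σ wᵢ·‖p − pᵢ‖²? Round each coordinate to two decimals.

The minimiser of Σwᵢ‖p−pᵢ‖² is the weighted centroid p* = (Σwᵢpᵢ)/(Σwᵢ).
Σwᵢ = 470.
Σwᵢxᵢ = 150·4 + 20·9 + 300·3 = 1680.
Σwᵢyᵢ = 150·10 + 20·5 + 300·3 = 2500.
x* = 1680/470 = 3.57, y* = 2500/470 = 5.32.

(3.57, 5.32)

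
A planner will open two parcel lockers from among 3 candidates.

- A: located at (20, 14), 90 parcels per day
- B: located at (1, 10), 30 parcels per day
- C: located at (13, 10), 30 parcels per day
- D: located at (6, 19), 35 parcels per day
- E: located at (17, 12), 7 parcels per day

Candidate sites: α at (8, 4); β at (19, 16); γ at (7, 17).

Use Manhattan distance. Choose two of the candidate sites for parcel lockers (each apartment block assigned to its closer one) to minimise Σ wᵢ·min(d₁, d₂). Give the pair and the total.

Evaluate every pair (each demand assigned to the nearer of the two):
  {β, γ}: total = 1167
  {α, β}: total = 1592
  {α, γ}: total = 2370
Best pair: {β, γ} with total 1167.

{β, γ}, total 1167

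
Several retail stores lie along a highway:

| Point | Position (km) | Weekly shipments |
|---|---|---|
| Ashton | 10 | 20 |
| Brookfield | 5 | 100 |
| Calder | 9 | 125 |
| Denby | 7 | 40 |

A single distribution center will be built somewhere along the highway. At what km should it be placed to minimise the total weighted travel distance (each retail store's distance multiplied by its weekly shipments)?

x = 9

For a sum of weighted absolute distances on a line, the optimum is the weighted median (not the mean). Total weight W = 285; half-weight = 142.5.
Sort by position and accumulate weight:
  km 5 (Brookfield, w=100) → cum 100
  km 7 (Denby, w=40) → cum 140
  km 9 (Calder, w=125) → cum 265  ≥ 142.5 → median here
  km 10 (Ashton, w=20) → cum 285
Optimal location: km 9.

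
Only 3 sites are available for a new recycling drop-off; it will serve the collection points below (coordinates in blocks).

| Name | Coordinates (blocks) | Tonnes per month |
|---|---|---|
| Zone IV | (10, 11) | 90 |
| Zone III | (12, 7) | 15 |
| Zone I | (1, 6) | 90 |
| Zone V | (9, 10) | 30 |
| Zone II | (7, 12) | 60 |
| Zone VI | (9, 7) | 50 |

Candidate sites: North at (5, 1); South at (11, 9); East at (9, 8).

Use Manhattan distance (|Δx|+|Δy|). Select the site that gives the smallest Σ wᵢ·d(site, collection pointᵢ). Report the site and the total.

East, total 1790 blocks

Total weighted distance at each candidate:
  North (5, 1): total = 4025
  South (11, 9): total = 2195
  East (9, 8): total = 1790
Minimum is at East with total 1790 blocks.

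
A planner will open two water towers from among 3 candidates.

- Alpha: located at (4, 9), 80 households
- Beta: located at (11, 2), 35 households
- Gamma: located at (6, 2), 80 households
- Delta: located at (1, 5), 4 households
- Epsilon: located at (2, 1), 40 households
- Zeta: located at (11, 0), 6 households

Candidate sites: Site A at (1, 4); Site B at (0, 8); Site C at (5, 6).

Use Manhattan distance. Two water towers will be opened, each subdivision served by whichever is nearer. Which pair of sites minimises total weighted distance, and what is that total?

{Site A, Site C}, total 1306

Evaluate every pair (each demand assigned to the nearer of the two):
  {Site A, Site C}: total = 1306
  {Site B, Site C}: total = 1478
  {Site A, Site B}: total = 1628
Best pair: {Site A, Site C} with total 1306.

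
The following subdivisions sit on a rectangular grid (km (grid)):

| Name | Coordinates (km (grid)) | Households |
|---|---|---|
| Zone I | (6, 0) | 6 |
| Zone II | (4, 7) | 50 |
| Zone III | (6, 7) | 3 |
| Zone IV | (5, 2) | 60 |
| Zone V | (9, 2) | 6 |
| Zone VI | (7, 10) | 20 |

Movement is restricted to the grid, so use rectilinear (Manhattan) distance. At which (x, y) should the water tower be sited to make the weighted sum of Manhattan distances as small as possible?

(5, 7)

Manhattan distance separates: Σwᵢ(|x−xᵢ|+|y−yᵢ|) = Σwᵢ|x−xᵢ| + Σwᵢ|y−yᵢ|, so x and y are optimised independently as 1-D weighted medians.
Total weight W = 145; half = 72.5.
x-coordinate, sorted with cumulative weight:
  x=4 (Zone II, w=50) cum 50
  x=5 (Zone IV, w=60) cum 110  ← median
  x=6 (Zone I, w=6) cum 116
  x=6 (Zone III, w=3) cum 119
  x=7 (Zone VI, w=20) cum 139
  x=9 (Zone V, w=6) cum 145
⇒ x* = 5
y-coordinate, sorted with cumulative weight:
  y=0 (Zone I, w=6) cum 6
  y=2 (Zone IV, w=60) cum 66
  y=2 (Zone V, w=6) cum 72
  y=7 (Zone II, w=50) cum 122  ← median
  y=7 (Zone III, w=3) cum 125
  y=10 (Zone VI, w=20) cum 145
⇒ y* = 7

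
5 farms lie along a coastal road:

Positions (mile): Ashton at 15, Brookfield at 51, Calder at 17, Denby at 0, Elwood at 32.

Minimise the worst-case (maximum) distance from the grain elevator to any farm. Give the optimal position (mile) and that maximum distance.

location 25.5, max distance 25.5

The 1-center on a line is the midpoint of the two extreme points: leftmost at 0, rightmost at 51.
Optimal location = (0 + 51)/2 = 25.5; maximum distance = (51 − 0)/2 = 25.5.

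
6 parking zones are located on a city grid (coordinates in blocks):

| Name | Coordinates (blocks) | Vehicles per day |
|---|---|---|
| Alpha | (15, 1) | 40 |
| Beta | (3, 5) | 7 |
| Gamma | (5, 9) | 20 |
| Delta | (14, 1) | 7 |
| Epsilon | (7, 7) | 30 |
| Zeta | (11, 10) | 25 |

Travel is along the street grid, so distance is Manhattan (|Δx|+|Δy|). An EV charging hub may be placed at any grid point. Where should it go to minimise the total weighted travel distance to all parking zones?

(11, 7)

Manhattan distance separates: Σwᵢ(|x−xᵢ|+|y−yᵢ|) = Σwᵢ|x−xᵢ| + Σwᵢ|y−yᵢ|, so x and y are optimised independently as 1-D weighted medians.
Total weight W = 129; half = 64.5.
x-coordinate, sorted with cumulative weight:
  x=3 (Beta, w=7) cum 7
  x=5 (Gamma, w=20) cum 27
  x=7 (Epsilon, w=30) cum 57
  x=11 (Zeta, w=25) cum 82  ← median
  x=14 (Delta, w=7) cum 89
  x=15 (Alpha, w=40) cum 129
⇒ x* = 11
y-coordinate, sorted with cumulative weight:
  y=1 (Alpha, w=40) cum 40
  y=1 (Delta, w=7) cum 47
  y=5 (Beta, w=7) cum 54
  y=7 (Epsilon, w=30) cum 84  ← median
  y=9 (Gamma, w=20) cum 104
  y=10 (Zeta, w=25) cum 129
⇒ y* = 7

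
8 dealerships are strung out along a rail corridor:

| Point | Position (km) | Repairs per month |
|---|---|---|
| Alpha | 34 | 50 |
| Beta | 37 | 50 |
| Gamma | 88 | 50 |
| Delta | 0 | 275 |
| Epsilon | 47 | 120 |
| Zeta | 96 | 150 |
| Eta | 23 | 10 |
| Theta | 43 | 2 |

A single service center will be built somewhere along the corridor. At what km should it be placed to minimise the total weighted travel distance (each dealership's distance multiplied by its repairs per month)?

For a sum of weighted absolute distances on a line, the optimum is the weighted median (not the mean). Total weight W = 707; half-weight = 353.5.
Sort by position and accumulate weight:
  km 0 (Delta, w=275) → cum 275
  km 23 (Eta, w=10) → cum 285
  km 34 (Alpha, w=50) → cum 335
  km 37 (Beta, w=50) → cum 385  ≥ 353.5 → median here
  km 43 (Theta, w=2) → cum 387
  km 47 (Epsilon, w=120) → cum 507
  km 88 (Gamma, w=50) → cum 557
  km 96 (Zeta, w=150) → cum 707
Optimal location: km 37.

x = 37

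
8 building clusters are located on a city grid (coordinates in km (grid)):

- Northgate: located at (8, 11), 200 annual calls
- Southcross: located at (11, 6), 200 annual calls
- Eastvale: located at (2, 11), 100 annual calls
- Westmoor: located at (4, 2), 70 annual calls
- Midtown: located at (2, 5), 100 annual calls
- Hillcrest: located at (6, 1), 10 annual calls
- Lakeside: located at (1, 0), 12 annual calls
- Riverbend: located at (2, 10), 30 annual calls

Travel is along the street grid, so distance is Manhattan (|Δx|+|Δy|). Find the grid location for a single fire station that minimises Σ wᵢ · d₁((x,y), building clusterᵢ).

(8, 6)

Manhattan distance separates: Σwᵢ(|x−xᵢ|+|y−yᵢ|) = Σwᵢ|x−xᵢ| + Σwᵢ|y−yᵢ|, so x and y are optimised independently as 1-D weighted medians.
Total weight W = 722; half = 361.
x-coordinate, sorted with cumulative weight:
  x=1 (Lakeside, w=12) cum 12
  x=2 (Eastvale, w=100) cum 112
  x=2 (Midtown, w=100) cum 212
  x=2 (Riverbend, w=30) cum 242
  x=4 (Westmoor, w=70) cum 312
  x=6 (Hillcrest, w=10) cum 322
  x=8 (Northgate, w=200) cum 522  ← median
  x=11 (Southcross, w=200) cum 722
⇒ x* = 8
y-coordinate, sorted with cumulative weight:
  y=0 (Lakeside, w=12) cum 12
  y=1 (Hillcrest, w=10) cum 22
  y=2 (Westmoor, w=70) cum 92
  y=5 (Midtown, w=100) cum 192
  y=6 (Southcross, w=200) cum 392  ← median
  y=10 (Riverbend, w=30) cum 422
  y=11 (Northgate, w=200) cum 622
  y=11 (Eastvale, w=100) cum 722
⇒ y* = 6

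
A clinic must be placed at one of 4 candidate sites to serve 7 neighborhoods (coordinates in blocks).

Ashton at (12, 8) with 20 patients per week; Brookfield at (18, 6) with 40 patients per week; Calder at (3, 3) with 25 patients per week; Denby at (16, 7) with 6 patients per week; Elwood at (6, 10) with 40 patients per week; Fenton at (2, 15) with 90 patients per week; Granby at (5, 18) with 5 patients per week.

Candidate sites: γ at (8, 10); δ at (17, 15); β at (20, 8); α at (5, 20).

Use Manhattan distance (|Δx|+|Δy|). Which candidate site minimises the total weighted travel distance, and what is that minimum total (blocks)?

γ, total 2171 blocks

Total weighted distance at each candidate:
  γ (8, 10): total = 2171
  δ (17, 15): total = 3409
  β (20, 8): total = 3915
  α (5, 20): total = 3249
Minimum is at γ with total 2171 blocks.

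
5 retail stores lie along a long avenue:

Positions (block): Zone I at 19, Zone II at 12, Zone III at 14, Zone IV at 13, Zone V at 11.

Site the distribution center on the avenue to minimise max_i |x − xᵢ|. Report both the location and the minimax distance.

location 15, max distance 4

The 1-center on a line is the midpoint of the two extreme points: leftmost at 11, rightmost at 19.
Optimal location = (11 + 19)/2 = 15; maximum distance = (19 − 11)/2 = 4.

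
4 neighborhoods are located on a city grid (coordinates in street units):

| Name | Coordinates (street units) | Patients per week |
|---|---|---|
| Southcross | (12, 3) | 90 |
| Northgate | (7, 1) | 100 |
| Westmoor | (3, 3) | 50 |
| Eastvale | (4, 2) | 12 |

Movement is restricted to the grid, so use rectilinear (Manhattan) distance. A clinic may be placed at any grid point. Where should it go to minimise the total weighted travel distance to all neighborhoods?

(7, 3)

Manhattan distance separates: Σwᵢ(|x−xᵢ|+|y−yᵢ|) = Σwᵢ|x−xᵢ| + Σwᵢ|y−yᵢ|, so x and y are optimised independently as 1-D weighted medians.
Total weight W = 252; half = 126.
x-coordinate, sorted with cumulative weight:
  x=3 (Westmoor, w=50) cum 50
  x=4 (Eastvale, w=12) cum 62
  x=7 (Northgate, w=100) cum 162  ← median
  x=12 (Southcross, w=90) cum 252
⇒ x* = 7
y-coordinate, sorted with cumulative weight:
  y=1 (Northgate, w=100) cum 100
  y=2 (Eastvale, w=12) cum 112
  y=3 (Southcross, w=90) cum 202  ← median
  y=3 (Westmoor, w=50) cum 252
⇒ y* = 3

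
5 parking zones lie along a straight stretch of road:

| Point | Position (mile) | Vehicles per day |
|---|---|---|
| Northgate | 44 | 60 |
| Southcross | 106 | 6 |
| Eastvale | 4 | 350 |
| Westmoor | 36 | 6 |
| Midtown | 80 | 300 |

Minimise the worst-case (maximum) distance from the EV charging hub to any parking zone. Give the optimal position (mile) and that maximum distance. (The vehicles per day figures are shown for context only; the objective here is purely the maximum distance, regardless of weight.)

location 55, max distance 51

The 1-center on a line is the midpoint of the two extreme points: leftmost at 4, rightmost at 106.
Optimal location = (4 + 106)/2 = 55; maximum distance = (106 − 4)/2 = 51.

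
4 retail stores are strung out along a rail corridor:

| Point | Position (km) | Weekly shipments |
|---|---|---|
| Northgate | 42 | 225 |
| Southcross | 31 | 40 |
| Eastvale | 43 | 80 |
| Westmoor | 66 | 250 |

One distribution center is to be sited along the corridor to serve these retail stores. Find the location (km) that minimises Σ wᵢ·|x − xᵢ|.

For a sum of weighted absolute distances on a line, the optimum is the weighted median (not the mean). Total weight W = 595; half-weight = 297.5.
Sort by position and accumulate weight:
  km 31 (Southcross, w=40) → cum 40
  km 42 (Northgate, w=225) → cum 265
  km 43 (Eastvale, w=80) → cum 345  ≥ 297.5 → median here
  km 66 (Westmoor, w=250) → cum 595
Optimal location: km 43.

x = 43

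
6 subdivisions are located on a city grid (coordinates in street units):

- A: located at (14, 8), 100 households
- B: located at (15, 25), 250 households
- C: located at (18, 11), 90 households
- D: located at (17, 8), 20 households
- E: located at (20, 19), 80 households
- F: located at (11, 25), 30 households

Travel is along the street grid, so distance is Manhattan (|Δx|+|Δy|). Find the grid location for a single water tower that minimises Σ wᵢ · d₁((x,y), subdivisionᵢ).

Manhattan distance separates: Σwᵢ(|x−xᵢ|+|y−yᵢ|) = Σwᵢ|x−xᵢ| + Σwᵢ|y−yᵢ|, so x and y are optimised independently as 1-D weighted medians.
Total weight W = 570; half = 285.
x-coordinate, sorted with cumulative weight:
  x=11 (F, w=30) cum 30
  x=14 (A, w=100) cum 130
  x=15 (B, w=250) cum 380  ← median
  x=17 (D, w=20) cum 400
  x=18 (C, w=90) cum 490
  x=20 (E, w=80) cum 570
⇒ x* = 15
y-coordinate, sorted with cumulative weight:
  y=8 (A, w=100) cum 100
  y=8 (D, w=20) cum 120
  y=11 (C, w=90) cum 210
  y=19 (E, w=80) cum 290  ← median
  y=25 (B, w=250) cum 540
  y=25 (F, w=30) cum 570
⇒ y* = 19

(15, 19)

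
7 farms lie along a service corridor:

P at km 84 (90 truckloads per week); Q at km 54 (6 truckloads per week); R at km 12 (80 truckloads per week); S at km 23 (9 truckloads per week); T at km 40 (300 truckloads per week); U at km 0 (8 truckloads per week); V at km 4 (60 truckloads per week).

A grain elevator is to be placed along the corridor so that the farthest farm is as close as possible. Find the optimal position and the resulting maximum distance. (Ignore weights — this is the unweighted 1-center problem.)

The 1-center on a line is the midpoint of the two extreme points: leftmost at 0, rightmost at 84.
Optimal location = (0 + 84)/2 = 42; maximum distance = (84 − 0)/2 = 42.

location 42, max distance 42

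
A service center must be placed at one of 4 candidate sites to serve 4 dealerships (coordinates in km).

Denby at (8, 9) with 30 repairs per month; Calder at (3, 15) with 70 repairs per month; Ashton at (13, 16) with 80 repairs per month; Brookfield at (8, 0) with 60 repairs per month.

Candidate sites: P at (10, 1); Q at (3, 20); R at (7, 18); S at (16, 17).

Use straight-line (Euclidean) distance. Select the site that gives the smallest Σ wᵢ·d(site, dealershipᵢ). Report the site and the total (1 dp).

R, total 2209.3 km

Total weighted distance at each candidate:
  P (10, 1): total = 2701.0
  Q (3, 20): total = 2811.0
  R (7, 18): total = 2209.3
  S (16, 17): total = 2640.4
Minimum is at R with total 2209.3 km.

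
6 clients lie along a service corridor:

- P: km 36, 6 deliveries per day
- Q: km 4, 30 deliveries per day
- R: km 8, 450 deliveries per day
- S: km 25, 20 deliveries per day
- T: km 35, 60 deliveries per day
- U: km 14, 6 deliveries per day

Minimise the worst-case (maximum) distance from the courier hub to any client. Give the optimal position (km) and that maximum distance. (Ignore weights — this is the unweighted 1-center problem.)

location 20, max distance 16

The 1-center on a line is the midpoint of the two extreme points: leftmost at 4, rightmost at 36.
Optimal location = (4 + 36)/2 = 20; maximum distance = (36 − 4)/2 = 16.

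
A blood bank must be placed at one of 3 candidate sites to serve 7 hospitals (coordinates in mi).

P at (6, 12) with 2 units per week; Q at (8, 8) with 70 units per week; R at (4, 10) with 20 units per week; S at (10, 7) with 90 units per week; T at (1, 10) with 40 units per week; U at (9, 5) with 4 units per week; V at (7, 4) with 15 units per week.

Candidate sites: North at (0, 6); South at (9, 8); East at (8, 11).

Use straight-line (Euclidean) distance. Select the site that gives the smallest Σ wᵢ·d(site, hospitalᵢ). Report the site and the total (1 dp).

South, total 723.9 mi

Total weighted distance at each candidate:
  North (0, 6): total = 1922.2
  South (9, 8): total = 723.9
  East (8, 11): total = 1112.7
Minimum is at South with total 723.9 mi.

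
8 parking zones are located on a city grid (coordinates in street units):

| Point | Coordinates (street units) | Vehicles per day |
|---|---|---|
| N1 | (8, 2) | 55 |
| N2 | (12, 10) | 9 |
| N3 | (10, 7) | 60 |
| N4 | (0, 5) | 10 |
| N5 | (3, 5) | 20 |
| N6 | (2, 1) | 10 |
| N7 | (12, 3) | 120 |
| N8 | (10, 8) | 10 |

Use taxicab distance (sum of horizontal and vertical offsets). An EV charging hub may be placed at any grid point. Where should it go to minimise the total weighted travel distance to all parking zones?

(10, 3)

Manhattan distance separates: Σwᵢ(|x−xᵢ|+|y−yᵢ|) = Σwᵢ|x−xᵢ| + Σwᵢ|y−yᵢ|, so x and y are optimised independently as 1-D weighted medians.
Total weight W = 294; half = 147.
x-coordinate, sorted with cumulative weight:
  x=0 (N4, w=10) cum 10
  x=2 (N6, w=10) cum 20
  x=3 (N5, w=20) cum 40
  x=8 (N1, w=55) cum 95
  x=10 (N3, w=60) cum 155  ← median
  x=10 (N8, w=10) cum 165
  x=12 (N2, w=9) cum 174
  x=12 (N7, w=120) cum 294
⇒ x* = 10
y-coordinate, sorted with cumulative weight:
  y=1 (N6, w=10) cum 10
  y=2 (N1, w=55) cum 65
  y=3 (N7, w=120) cum 185  ← median
  y=5 (N4, w=10) cum 195
  y=5 (N5, w=20) cum 215
  y=7 (N3, w=60) cum 275
  y=8 (N8, w=10) cum 285
  y=10 (N2, w=9) cum 294
⇒ y* = 3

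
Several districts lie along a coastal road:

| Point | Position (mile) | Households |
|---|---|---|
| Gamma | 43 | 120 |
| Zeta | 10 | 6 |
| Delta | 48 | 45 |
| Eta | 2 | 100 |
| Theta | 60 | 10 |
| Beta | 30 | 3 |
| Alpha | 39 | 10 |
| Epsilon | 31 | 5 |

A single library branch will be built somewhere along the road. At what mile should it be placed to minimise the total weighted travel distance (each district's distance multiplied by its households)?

x = 43

For a sum of weighted absolute distances on a line, the optimum is the weighted median (not the mean). Total weight W = 299; half-weight = 149.5.
Sort by position and accumulate weight:
  mile 2 (Eta, w=100) → cum 100
  mile 10 (Zeta, w=6) → cum 106
  mile 30 (Beta, w=3) → cum 109
  mile 31 (Epsilon, w=5) → cum 114
  mile 39 (Alpha, w=10) → cum 124
  mile 43 (Gamma, w=120) → cum 244  ≥ 149.5 → median here
  mile 48 (Delta, w=45) → cum 289
  mile 60 (Theta, w=10) → cum 299
Optimal location: mile 43.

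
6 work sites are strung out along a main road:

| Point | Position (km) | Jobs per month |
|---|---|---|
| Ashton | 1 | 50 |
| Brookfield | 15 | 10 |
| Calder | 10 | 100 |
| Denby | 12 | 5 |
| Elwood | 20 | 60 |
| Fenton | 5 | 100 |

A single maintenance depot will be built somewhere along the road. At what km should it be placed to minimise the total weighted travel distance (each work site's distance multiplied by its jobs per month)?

x = 10

For a sum of weighted absolute distances on a line, the optimum is the weighted median (not the mean). Total weight W = 325; half-weight = 162.5.
Sort by position and accumulate weight:
  km 1 (Ashton, w=50) → cum 50
  km 5 (Fenton, w=100) → cum 150
  km 10 (Calder, w=100) → cum 250  ≥ 162.5 → median here
  km 12 (Denby, w=5) → cum 255
  km 15 (Brookfield, w=10) → cum 265
  km 20 (Elwood, w=60) → cum 325
Optimal location: km 10.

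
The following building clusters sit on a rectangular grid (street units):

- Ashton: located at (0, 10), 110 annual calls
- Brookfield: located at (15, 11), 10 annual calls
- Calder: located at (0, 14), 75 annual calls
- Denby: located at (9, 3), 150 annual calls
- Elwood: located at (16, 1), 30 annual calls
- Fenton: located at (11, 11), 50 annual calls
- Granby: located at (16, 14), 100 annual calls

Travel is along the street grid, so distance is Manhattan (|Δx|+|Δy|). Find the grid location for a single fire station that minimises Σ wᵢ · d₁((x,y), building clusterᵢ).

Manhattan distance separates: Σwᵢ(|x−xᵢ|+|y−yᵢ|) = Σwᵢ|x−xᵢ| + Σwᵢ|y−yᵢ|, so x and y are optimised independently as 1-D weighted medians.
Total weight W = 525; half = 262.5.
x-coordinate, sorted with cumulative weight:
  x=0 (Ashton, w=110) cum 110
  x=0 (Calder, w=75) cum 185
  x=9 (Denby, w=150) cum 335  ← median
  x=11 (Fenton, w=50) cum 385
  x=15 (Brookfield, w=10) cum 395
  x=16 (Elwood, w=30) cum 425
  x=16 (Granby, w=100) cum 525
⇒ x* = 9
y-coordinate, sorted with cumulative weight:
  y=1 (Elwood, w=30) cum 30
  y=3 (Denby, w=150) cum 180
  y=10 (Ashton, w=110) cum 290  ← median
  y=11 (Brookfield, w=10) cum 300
  y=11 (Fenton, w=50) cum 350
  y=14 (Calder, w=75) cum 425
  y=14 (Granby, w=100) cum 525
⇒ y* = 10

(9, 10)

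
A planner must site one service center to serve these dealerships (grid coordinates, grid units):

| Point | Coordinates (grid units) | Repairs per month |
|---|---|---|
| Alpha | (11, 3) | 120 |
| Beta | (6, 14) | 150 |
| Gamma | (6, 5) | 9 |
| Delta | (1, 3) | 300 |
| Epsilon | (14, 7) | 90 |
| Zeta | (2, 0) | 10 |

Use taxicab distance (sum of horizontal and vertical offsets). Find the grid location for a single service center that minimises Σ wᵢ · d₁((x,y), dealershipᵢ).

Manhattan distance separates: Σwᵢ(|x−xᵢ|+|y−yᵢ|) = Σwᵢ|x−xᵢ| + Σwᵢ|y−yᵢ|, so x and y are optimised independently as 1-D weighted medians.
Total weight W = 679; half = 339.5.
x-coordinate, sorted with cumulative weight:
  x=1 (Delta, w=300) cum 300
  x=2 (Zeta, w=10) cum 310
  x=6 (Beta, w=150) cum 460  ← median
  x=6 (Gamma, w=9) cum 469
  x=11 (Alpha, w=120) cum 589
  x=14 (Epsilon, w=90) cum 679
⇒ x* = 6
y-coordinate, sorted with cumulative weight:
  y=0 (Zeta, w=10) cum 10
  y=3 (Alpha, w=120) cum 130
  y=3 (Delta, w=300) cum 430  ← median
  y=5 (Gamma, w=9) cum 439
  y=7 (Epsilon, w=90) cum 529
  y=14 (Beta, w=150) cum 679
⇒ y* = 3

(6, 3)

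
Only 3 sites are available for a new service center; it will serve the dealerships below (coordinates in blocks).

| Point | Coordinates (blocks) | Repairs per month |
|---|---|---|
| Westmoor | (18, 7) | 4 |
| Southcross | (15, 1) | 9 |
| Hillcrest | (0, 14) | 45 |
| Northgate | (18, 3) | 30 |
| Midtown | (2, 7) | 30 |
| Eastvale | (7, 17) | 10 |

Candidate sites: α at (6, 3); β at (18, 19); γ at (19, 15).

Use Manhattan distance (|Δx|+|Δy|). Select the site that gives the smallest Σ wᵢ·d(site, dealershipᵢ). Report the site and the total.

Total weighted distance at each candidate:
  α (6, 3): total = 1678
  β (18, 19): total = 2722
  γ (19, 15): total = 2378
Minimum is at α with total 1678 blocks.

α, total 1678 blocks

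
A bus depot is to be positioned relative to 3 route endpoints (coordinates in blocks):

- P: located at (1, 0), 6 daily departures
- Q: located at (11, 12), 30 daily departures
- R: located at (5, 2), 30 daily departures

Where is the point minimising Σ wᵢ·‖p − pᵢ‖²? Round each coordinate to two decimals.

(7.36, 6.36)

The minimiser of Σwᵢ‖p−pᵢ‖² is the weighted centroid p* = (Σwᵢpᵢ)/(Σwᵢ).
Σwᵢ = 66.
Σwᵢxᵢ = 6·1 + 30·11 + 30·5 = 486.
Σwᵢyᵢ = 6·0 + 30·12 + 30·2 = 420.
x* = 486/66 = 7.36, y* = 420/66 = 6.36.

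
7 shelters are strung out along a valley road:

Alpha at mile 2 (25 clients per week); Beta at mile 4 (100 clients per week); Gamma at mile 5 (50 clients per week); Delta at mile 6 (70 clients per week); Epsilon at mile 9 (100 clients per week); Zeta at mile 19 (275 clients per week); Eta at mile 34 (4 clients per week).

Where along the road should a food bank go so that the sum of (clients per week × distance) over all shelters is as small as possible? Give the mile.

x = 9

For a sum of weighted absolute distances on a line, the optimum is the weighted median (not the mean). Total weight W = 624; half-weight = 312.
Sort by position and accumulate weight:
  mile 2 (Alpha, w=25) → cum 25
  mile 4 (Beta, w=100) → cum 125
  mile 5 (Gamma, w=50) → cum 175
  mile 6 (Delta, w=70) → cum 245
  mile 9 (Epsilon, w=100) → cum 345  ≥ 312 → median here
  mile 19 (Zeta, w=275) → cum 620
  mile 34 (Eta, w=4) → cum 624
Optimal location: mile 9.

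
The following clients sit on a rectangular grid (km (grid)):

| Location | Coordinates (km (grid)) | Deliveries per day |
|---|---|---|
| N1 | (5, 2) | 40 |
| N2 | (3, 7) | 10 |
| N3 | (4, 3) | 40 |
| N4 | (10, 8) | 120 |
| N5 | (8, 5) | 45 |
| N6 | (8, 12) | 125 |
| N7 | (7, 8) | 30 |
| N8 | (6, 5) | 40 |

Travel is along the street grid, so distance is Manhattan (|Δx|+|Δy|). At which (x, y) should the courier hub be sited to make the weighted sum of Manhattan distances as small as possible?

Manhattan distance separates: Σwᵢ(|x−xᵢ|+|y−yᵢ|) = Σwᵢ|x−xᵢ| + Σwᵢ|y−yᵢ|, so x and y are optimised independently as 1-D weighted medians.
Total weight W = 450; half = 225.
x-coordinate, sorted with cumulative weight:
  x=3 (N2, w=10) cum 10
  x=4 (N3, w=40) cum 50
  x=5 (N1, w=40) cum 90
  x=6 (N8, w=40) cum 130
  x=7 (N7, w=30) cum 160
  x=8 (N5, w=45) cum 205
  x=8 (N6, w=125) cum 330  ← median
  x=10 (N4, w=120) cum 450
⇒ x* = 8
y-coordinate, sorted with cumulative weight:
  y=2 (N1, w=40) cum 40
  y=3 (N3, w=40) cum 80
  y=5 (N5, w=45) cum 125
  y=5 (N8, w=40) cum 165
  y=7 (N2, w=10) cum 175
  y=8 (N4, w=120) cum 295  ← median
  y=8 (N7, w=30) cum 325
  y=12 (N6, w=125) cum 450
⇒ y* = 8

(8, 8)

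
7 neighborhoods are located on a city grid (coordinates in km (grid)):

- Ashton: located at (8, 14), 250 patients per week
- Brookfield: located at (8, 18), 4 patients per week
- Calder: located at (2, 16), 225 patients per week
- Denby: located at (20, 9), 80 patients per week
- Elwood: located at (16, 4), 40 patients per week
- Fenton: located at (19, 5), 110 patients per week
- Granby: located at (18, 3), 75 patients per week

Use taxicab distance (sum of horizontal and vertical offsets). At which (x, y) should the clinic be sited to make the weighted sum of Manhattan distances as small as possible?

(8, 14)

Manhattan distance separates: Σwᵢ(|x−xᵢ|+|y−yᵢ|) = Σwᵢ|x−xᵢ| + Σwᵢ|y−yᵢ|, so x and y are optimised independently as 1-D weighted medians.
Total weight W = 784; half = 392.
x-coordinate, sorted with cumulative weight:
  x=2 (Calder, w=225) cum 225
  x=8 (Ashton, w=250) cum 475  ← median
  x=8 (Brookfield, w=4) cum 479
  x=16 (Elwood, w=40) cum 519
  x=18 (Granby, w=75) cum 594
  x=19 (Fenton, w=110) cum 704
  x=20 (Denby, w=80) cum 784
⇒ x* = 8
y-coordinate, sorted with cumulative weight:
  y=3 (Granby, w=75) cum 75
  y=4 (Elwood, w=40) cum 115
  y=5 (Fenton, w=110) cum 225
  y=9 (Denby, w=80) cum 305
  y=14 (Ashton, w=250) cum 555  ← median
  y=16 (Calder, w=225) cum 780
  y=18 (Brookfield, w=4) cum 784
⇒ y* = 14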